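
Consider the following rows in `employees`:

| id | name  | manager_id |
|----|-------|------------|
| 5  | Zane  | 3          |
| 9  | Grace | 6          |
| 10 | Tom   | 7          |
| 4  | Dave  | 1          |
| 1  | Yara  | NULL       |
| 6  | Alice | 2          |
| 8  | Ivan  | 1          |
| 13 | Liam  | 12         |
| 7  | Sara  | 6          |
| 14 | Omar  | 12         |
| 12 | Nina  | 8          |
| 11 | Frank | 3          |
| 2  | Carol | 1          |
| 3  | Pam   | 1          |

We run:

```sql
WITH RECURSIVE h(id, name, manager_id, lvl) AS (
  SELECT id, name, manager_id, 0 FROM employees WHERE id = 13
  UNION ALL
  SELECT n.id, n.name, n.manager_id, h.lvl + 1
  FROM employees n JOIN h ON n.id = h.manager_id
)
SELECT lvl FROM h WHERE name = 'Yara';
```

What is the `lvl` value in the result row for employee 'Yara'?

3

Base: id=13 (Liam), manager_id=12, lvl 0.
Iteration 1: join on id=12 -> Nina (id 12, manager_id=8, lvl 1).
Iteration 2: join on id=8 -> Ivan (id 8, manager_id=1, lvl 2).
Iteration 3: join on id=1 -> Yara (id 1, manager_id=NULL, lvl 3).
Iteration 4: manager_id is NULL; no match; recursion stops.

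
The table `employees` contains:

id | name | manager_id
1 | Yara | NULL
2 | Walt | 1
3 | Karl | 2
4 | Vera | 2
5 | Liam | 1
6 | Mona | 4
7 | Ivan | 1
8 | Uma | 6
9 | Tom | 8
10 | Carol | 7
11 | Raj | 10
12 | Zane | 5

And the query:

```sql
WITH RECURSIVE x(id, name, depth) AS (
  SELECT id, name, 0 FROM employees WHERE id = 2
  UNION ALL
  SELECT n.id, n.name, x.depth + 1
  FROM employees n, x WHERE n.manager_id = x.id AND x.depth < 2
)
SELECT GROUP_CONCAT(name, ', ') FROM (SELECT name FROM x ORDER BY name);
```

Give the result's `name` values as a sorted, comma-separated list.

Karl, Mona, Vera, Walt

Base: id=2 (Walt) at depth 0.
Iteration 1: rows with manager_id in {2} -> Karl (id 3, depth 1), Vera (id 4, depth 1).
Iteration 2: rows with manager_id in {3,4} -> Mona (id 6, depth 2).
Iteration 3: depth < 2 fails for all current rows; recursion stops.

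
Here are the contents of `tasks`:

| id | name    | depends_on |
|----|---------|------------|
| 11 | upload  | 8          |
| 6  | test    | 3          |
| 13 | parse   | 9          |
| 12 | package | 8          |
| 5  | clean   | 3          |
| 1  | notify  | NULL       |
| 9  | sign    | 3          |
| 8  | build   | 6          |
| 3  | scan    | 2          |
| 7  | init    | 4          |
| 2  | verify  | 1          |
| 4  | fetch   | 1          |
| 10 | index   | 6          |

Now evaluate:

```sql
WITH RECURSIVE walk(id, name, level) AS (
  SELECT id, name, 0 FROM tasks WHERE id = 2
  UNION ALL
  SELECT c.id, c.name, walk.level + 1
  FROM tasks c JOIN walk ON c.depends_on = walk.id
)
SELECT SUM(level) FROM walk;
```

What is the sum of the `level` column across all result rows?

24

Base: id=2 (verify) at level 0.
Iteration 1: rows with depends_on in {2} -> scan (id 3, level 1).
Iteration 2: rows with depends_on in {3} -> clean (id 5, level 2), test (id 6, level 2), sign (id 9, level 2).
Iteration 3: rows with depends_on in {5,6,9} -> build (id 8, level 3), index (id 10, level 3), parse (id 13, level 3).
Iteration 4: rows with depends_on in {8,10,13} -> upload (id 11, level 4), package (id 12, level 4).
Iteration 5: no rows with depends_on in {11,12}; recursion stops.
SUM(level) = 0 + 1 + 2 + 2 + 2 + 3 + 3 + 3 + 4 + 4 = 24.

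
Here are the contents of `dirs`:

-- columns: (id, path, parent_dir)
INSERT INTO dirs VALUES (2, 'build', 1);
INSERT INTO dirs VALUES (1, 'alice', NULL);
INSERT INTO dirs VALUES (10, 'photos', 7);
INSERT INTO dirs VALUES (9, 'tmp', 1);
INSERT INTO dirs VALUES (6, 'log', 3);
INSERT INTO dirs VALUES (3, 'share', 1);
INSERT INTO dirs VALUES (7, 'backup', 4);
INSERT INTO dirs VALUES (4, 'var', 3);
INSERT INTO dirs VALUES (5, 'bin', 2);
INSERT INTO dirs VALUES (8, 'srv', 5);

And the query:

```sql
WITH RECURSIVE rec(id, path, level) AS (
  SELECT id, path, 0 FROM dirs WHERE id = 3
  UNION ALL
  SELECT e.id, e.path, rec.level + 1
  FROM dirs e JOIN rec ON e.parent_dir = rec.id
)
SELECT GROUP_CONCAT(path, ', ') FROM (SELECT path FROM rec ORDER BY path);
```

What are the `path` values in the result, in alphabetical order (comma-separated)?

Base: id=3 (share) at level 0.
Iteration 1: rows with parent_dir in {3} -> var (id 4, level 1), log (id 6, level 1).
Iteration 2: rows with parent_dir in {4,6} -> backup (id 7, level 2).
Iteration 3: rows with parent_dir in {7} -> photos (id 10, level 3).
Iteration 4: no rows with parent_dir in {10}; recursion stops.

backup, log, photos, share, var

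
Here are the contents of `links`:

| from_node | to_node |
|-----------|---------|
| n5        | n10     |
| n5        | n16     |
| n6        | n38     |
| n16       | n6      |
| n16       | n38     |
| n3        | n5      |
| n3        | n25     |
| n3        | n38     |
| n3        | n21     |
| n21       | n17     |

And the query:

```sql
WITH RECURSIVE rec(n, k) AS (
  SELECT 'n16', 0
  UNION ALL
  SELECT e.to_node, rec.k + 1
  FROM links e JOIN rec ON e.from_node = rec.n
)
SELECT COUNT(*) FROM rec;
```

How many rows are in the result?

Base: (n16, k=0).
Iteration 1: edges from {n16} -> (n38, k=1), (n6, k=1).
Iteration 2: edges from {n38,n6} -> (n38, k=2).
Iteration 3: no outgoing edges from {n38}; recursion stops.
Total rows emitted: 4.

4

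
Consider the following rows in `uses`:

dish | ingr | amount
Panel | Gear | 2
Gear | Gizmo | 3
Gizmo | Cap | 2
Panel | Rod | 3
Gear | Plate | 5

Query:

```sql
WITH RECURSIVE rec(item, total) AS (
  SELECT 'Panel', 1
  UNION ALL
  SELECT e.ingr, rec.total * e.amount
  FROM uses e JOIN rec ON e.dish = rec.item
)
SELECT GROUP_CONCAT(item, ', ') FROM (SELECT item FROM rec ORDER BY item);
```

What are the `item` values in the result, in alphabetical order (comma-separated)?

Base: (Panel, total=1).
Iteration 1: components of {Panel} -> Gear = 1*2 = 2, Rod = 1*3 = 3.
Iteration 2: components of {Gear,Rod} -> Gizmo = 2*3 = 6, Plate = 2*5 = 10.
Iteration 3: components of {Gizmo,Plate} -> Cap = 6*2 = 12.
Iteration 4: no further components; recursion stops.

Cap, Gear, Gizmo, Panel, Plate, Rod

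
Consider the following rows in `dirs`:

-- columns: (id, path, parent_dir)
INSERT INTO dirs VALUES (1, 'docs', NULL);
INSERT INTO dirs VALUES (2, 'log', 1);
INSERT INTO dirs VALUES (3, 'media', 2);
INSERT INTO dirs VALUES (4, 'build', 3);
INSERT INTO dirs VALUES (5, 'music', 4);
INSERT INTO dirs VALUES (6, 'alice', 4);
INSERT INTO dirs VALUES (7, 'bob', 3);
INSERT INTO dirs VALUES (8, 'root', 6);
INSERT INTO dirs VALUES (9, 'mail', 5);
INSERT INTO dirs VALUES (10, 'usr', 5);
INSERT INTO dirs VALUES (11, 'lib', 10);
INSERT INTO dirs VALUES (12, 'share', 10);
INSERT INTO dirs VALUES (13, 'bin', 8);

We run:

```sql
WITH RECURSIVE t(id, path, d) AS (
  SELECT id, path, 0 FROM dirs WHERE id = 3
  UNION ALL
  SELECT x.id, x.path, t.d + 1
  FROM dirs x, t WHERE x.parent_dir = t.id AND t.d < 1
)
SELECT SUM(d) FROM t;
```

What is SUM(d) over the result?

Base: id=3 (media) at d 0.
Iteration 1: rows with parent_dir in {3} -> build (id 4, d 1), bob (id 7, d 1).
Iteration 2: d < 1 fails for all current rows; recursion stops.
SUM(d) = 0 + 1 + 1 = 2.

2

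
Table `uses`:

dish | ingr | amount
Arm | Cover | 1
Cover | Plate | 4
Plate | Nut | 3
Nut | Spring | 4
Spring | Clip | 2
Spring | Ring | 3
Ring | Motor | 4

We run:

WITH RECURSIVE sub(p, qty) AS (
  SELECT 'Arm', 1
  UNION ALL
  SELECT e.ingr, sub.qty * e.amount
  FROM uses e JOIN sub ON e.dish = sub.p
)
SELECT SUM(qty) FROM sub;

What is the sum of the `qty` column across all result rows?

Base: (Arm, qty=1).
Iteration 1: components of {Arm} -> Cover = 1*1 = 1.
Iteration 2: components of {Cover} -> Plate = 1*4 = 4.
Iteration 3: components of {Plate} -> Nut = 4*3 = 12.
Iteration 4: components of {Nut} -> Spring = 12*4 = 48.
Iteration 5: components of {Spring} -> Clip = 48*2 = 96, Ring = 48*3 = 144.
Iteration 6: components of {Clip,Ring} -> Motor = 144*4 = 576.
Iteration 7: no further components; recursion stops.
SUM(qty) = 1 + 1 + 4 + 12 + 48 + 96 + 144 + 576 = 882.

882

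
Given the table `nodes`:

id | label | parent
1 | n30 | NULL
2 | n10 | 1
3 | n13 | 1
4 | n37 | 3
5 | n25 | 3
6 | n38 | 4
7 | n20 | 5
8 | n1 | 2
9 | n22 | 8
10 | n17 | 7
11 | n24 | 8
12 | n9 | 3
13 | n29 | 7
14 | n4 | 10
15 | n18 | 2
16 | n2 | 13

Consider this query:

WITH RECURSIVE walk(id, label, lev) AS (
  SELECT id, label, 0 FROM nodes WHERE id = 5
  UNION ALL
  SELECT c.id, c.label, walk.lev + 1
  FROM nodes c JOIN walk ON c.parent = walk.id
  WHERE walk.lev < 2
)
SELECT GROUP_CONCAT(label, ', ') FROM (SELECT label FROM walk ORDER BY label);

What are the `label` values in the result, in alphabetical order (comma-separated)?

Base: id=5 (n25) at lev 0.
Iteration 1: rows with parent in {5} -> n20 (id 7, lev 1).
Iteration 2: rows with parent in {7} -> n17 (id 10, lev 2), n29 (id 13, lev 2).
Iteration 3: lev < 2 fails for all current rows; recursion stops.

n17, n20, n25, n29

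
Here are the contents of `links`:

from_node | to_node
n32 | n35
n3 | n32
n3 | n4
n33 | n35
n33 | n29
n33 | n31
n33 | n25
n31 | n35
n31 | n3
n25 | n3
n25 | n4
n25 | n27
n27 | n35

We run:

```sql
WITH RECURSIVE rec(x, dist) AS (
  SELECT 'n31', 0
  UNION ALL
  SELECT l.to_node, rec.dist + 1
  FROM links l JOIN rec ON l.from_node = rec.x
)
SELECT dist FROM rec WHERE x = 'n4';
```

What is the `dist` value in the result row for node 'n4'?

2

Base: (n31, dist=0).
Iteration 1: edges from {n31} -> (n3, dist=1), (n35, dist=1).
Iteration 2: edges from {n3,n35} -> (n32, dist=2), (n4, dist=2).
Iteration 3: edges from {n32,n4} -> (n35, dist=3).
Iteration 4: no outgoing edges from {n35}; recursion stops.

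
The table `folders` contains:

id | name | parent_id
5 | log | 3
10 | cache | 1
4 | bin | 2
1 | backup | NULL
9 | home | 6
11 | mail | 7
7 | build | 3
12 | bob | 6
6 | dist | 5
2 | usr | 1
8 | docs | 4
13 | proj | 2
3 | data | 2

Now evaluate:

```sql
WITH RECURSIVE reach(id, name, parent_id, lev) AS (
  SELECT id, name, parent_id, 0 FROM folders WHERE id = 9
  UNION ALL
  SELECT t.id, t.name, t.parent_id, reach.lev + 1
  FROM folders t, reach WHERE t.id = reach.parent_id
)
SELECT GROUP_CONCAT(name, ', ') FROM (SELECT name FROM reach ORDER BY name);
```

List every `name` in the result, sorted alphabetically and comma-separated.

backup, data, dist, home, log, usr

Base: id=9 (home), parent_id=6, lev 0.
Iteration 1: join on id=6 -> dist (id 6, parent_id=5, lev 1).
Iteration 2: join on id=5 -> log (id 5, parent_id=3, lev 2).
Iteration 3: join on id=3 -> data (id 3, parent_id=2, lev 3).
Iteration 4: join on id=2 -> usr (id 2, parent_id=1, lev 4).
Iteration 5: join on id=1 -> backup (id 1, parent_id=NULL, lev 5).
Iteration 6: parent_id is NULL; no match; recursion stops.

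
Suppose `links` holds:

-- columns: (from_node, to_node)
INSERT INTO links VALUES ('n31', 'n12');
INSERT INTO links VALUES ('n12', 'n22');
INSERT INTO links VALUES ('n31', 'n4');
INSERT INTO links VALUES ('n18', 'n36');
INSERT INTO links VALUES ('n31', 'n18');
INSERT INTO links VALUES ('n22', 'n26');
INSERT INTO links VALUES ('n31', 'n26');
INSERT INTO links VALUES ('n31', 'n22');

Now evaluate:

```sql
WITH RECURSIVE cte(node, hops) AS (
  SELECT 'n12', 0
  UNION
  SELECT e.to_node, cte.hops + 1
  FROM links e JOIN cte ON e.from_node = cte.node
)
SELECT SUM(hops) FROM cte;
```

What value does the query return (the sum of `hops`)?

3

Base: (n12, hops=0).
Iteration 1: edges from {n12} -> (n22, hops=1).
Iteration 2: edges from {n22} -> (n26, hops=2).
Iteration 3: no outgoing edges from {n26}; recursion stops.
SUM(hops) = 0 + 1 + 2 = 3.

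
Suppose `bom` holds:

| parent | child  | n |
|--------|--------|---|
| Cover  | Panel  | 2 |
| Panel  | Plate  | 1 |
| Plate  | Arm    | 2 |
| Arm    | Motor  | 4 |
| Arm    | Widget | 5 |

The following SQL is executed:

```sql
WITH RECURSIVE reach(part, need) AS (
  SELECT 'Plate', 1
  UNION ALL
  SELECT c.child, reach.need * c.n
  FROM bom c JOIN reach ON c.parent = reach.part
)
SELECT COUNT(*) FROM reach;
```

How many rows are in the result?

Base: (Plate, need=1).
Iteration 1: components of {Plate} -> Arm = 1*2 = 2.
Iteration 2: components of {Arm} -> Motor = 2*4 = 8, Widget = 2*5 = 10.
Iteration 3: no further components; recursion stops.
Total rows emitted: 4.

4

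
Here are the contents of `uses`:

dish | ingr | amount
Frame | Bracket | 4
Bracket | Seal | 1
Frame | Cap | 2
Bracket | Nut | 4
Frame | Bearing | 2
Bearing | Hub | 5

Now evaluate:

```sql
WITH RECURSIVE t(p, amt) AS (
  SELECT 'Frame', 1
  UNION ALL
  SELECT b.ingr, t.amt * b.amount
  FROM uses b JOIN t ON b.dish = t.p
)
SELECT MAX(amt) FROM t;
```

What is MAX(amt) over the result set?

Base: (Frame, amt=1).
Iteration 1: components of {Frame} -> Bearing = 1*2 = 2, Bracket = 1*4 = 4, Cap = 1*2 = 2.
Iteration 2: components of {Bearing,Bracket,Cap} -> Hub = 2*5 = 10, Nut = 4*4 = 16, Seal = 4*1 = 4.
Iteration 3: no further components; recursion stops.
amt values: 1, 4, 2, 2, 4, 16, 10; the maximum is 16.

16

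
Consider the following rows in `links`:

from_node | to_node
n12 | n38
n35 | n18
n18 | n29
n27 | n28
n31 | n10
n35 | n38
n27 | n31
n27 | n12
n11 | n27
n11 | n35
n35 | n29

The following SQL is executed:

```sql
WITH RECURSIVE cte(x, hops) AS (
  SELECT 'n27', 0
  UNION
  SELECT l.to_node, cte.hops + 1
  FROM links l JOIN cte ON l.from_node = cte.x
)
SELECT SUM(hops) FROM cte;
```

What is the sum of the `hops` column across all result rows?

Base: (n27, hops=0).
Iteration 1: edges from {n27} -> (n12, hops=1), (n28, hops=1), (n31, hops=1).
Iteration 2: edges from {n12,n28,n31} -> (n10, hops=2), (n38, hops=2).
Iteration 3: no outgoing edges from {n10,n38}; recursion stops.
SUM(hops) = 0 + 1 + 1 + 1 + 2 + 2 = 7.

7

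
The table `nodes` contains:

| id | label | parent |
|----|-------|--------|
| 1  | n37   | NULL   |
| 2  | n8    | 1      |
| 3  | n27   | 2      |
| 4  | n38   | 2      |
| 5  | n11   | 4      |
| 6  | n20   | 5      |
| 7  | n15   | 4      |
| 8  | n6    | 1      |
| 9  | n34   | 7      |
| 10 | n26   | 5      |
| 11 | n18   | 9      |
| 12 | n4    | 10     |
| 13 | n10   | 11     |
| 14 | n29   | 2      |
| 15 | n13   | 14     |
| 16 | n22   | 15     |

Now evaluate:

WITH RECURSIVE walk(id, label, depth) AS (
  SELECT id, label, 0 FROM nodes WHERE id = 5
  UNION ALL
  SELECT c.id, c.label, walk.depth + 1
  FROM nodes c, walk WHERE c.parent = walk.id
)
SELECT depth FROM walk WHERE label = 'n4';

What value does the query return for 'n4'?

2

Base: id=5 (n11) at depth 0.
Iteration 1: rows with parent in {5} -> n20 (id 6, depth 1), n26 (id 10, depth 1).
Iteration 2: rows with parent in {6,10} -> n4 (id 12, depth 2).
Iteration 3: no rows with parent in {12}; recursion stops.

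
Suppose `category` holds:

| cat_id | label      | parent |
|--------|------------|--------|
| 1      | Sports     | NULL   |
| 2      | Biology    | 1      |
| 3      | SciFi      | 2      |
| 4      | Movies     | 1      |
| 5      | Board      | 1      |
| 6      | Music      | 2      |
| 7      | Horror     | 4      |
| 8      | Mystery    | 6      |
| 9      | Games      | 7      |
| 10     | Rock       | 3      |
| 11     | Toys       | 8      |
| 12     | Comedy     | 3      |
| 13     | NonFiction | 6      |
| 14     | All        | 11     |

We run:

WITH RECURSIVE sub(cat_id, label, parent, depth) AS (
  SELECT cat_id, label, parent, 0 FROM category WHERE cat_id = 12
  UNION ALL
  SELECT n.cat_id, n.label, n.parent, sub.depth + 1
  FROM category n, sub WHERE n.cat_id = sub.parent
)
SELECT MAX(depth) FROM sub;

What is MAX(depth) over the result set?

Base: cat_id=12 (Comedy), parent=3, depth 0.
Iteration 1: join on cat_id=3 -> SciFi (id 3, parent=2, depth 1).
Iteration 2: join on cat_id=2 -> Biology (id 2, parent=1, depth 2).
Iteration 3: join on cat_id=1 -> Sports (id 1, parent=NULL, depth 3).
Iteration 4: parent is NULL; no match; recursion stops.
depth values: 0, 1, 2, 3; the maximum is 3.

3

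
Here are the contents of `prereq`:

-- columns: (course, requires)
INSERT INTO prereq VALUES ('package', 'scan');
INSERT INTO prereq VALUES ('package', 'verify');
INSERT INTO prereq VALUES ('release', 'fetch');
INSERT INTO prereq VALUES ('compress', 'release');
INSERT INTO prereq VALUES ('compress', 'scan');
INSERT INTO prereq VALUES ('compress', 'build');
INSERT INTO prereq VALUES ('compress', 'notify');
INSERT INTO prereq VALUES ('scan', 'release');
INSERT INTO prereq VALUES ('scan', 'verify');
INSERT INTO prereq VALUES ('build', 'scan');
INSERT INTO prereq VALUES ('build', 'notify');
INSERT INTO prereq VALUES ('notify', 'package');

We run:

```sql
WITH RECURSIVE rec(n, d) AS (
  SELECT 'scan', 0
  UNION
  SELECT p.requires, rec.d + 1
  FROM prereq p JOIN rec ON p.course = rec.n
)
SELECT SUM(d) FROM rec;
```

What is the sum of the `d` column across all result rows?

Base: (scan, d=0).
Iteration 1: edges from {scan} -> (release, d=1), (verify, d=1).
Iteration 2: edges from {release,verify} -> (fetch, d=2).
Iteration 3: no outgoing edges from {fetch}; recursion stops.
SUM(d) = 0 + 1 + 1 + 2 = 4.

4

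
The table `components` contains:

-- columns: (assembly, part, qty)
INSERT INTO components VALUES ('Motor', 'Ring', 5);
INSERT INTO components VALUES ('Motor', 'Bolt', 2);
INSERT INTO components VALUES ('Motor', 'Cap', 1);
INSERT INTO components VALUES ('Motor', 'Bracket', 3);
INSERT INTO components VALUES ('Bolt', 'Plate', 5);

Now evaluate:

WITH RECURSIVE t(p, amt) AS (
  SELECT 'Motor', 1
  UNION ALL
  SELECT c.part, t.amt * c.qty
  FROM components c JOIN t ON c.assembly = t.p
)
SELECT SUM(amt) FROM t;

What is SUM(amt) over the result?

Base: (Motor, amt=1).
Iteration 1: components of {Motor} -> Bolt = 1*2 = 2, Bracket = 1*3 = 3, Cap = 1*1 = 1, Ring = 1*5 = 5.
Iteration 2: components of {Bolt,Bracket,Cap,Ring} -> Plate = 2*5 = 10.
Iteration 3: no further components; recursion stops.
SUM(amt) = 1 + 5 + 2 + 1 + 3 + 10 = 22.

22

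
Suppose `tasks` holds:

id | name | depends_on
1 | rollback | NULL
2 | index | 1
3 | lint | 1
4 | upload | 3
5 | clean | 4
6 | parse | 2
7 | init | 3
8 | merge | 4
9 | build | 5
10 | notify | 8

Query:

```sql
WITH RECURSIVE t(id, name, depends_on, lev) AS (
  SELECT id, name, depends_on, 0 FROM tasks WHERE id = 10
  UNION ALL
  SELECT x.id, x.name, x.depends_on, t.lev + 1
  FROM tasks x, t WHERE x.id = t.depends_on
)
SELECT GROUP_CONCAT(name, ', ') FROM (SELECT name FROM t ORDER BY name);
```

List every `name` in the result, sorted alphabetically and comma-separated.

lint, merge, notify, rollback, upload

Base: id=10 (notify), depends_on=8, lev 0.
Iteration 1: join on id=8 -> merge (id 8, depends_on=4, lev 1).
Iteration 2: join on id=4 -> upload (id 4, depends_on=3, lev 2).
Iteration 3: join on id=3 -> lint (id 3, depends_on=1, lev 3).
Iteration 4: join on id=1 -> rollback (id 1, depends_on=NULL, lev 4).
Iteration 5: depends_on is NULL; no match; recursion stops.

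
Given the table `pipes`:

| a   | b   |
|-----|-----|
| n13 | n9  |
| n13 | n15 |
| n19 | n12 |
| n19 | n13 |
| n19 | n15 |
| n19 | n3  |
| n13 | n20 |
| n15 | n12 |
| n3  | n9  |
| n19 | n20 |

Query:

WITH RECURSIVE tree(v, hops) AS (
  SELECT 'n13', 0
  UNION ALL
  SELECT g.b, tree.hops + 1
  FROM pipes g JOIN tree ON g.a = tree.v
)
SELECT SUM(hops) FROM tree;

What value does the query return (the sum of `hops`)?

5

Base: (n13, hops=0).
Iteration 1: edges from {n13} -> (n15, hops=1), (n20, hops=1), (n9, hops=1).
Iteration 2: edges from {n15,n20,n9} -> (n12, hops=2).
Iteration 3: no outgoing edges from {n12}; recursion stops.
SUM(hops) = 0 + 1 + 1 + 1 + 2 = 5.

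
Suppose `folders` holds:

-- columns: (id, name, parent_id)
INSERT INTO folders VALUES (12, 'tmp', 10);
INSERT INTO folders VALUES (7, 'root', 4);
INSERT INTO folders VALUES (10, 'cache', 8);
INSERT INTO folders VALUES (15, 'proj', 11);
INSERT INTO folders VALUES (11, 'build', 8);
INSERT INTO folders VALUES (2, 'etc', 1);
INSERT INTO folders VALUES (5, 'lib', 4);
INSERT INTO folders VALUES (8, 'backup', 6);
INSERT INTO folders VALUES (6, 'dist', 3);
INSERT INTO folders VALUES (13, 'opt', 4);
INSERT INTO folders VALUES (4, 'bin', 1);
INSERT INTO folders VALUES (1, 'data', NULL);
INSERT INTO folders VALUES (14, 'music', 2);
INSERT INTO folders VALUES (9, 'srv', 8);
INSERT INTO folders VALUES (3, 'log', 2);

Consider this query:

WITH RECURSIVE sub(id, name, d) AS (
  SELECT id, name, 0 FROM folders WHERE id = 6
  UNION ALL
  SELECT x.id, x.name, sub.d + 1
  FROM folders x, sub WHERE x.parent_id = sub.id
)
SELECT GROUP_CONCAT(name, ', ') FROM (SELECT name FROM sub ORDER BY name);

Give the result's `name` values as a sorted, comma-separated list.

backup, build, cache, dist, proj, srv, tmp

Base: id=6 (dist) at d 0.
Iteration 1: rows with parent_id in {6} -> backup (id 8, d 1).
Iteration 2: rows with parent_id in {8} -> srv (id 9, d 2), cache (id 10, d 2), build (id 11, d 2).
Iteration 3: rows with parent_id in {9,10,11} -> tmp (id 12, d 3), proj (id 15, d 3).
Iteration 4: no rows with parent_id in {12,15}; recursion stops.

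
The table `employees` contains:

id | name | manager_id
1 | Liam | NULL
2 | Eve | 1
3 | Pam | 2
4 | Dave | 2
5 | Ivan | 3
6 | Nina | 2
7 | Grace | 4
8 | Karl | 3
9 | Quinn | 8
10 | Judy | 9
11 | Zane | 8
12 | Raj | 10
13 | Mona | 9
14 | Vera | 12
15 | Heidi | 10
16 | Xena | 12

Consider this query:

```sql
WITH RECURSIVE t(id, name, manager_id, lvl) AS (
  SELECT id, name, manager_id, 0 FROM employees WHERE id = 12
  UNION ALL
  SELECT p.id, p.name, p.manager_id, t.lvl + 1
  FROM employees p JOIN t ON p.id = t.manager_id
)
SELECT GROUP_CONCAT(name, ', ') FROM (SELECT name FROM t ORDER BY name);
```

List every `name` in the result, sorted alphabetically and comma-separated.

Eve, Judy, Karl, Liam, Pam, Quinn, Raj

Base: id=12 (Raj), manager_id=10, lvl 0.
Iteration 1: join on id=10 -> Judy (id 10, manager_id=9, lvl 1).
Iteration 2: join on id=9 -> Quinn (id 9, manager_id=8, lvl 2).
Iteration 3: join on id=8 -> Karl (id 8, manager_id=3, lvl 3).
Iteration 4: join on id=3 -> Pam (id 3, manager_id=2, lvl 4).
Iteration 5: join on id=2 -> Eve (id 2, manager_id=1, lvl 5).
Iteration 6: join on id=1 -> Liam (id 1, manager_id=NULL, lvl 6).
Iteration 7: manager_id is NULL; no match; recursion stops.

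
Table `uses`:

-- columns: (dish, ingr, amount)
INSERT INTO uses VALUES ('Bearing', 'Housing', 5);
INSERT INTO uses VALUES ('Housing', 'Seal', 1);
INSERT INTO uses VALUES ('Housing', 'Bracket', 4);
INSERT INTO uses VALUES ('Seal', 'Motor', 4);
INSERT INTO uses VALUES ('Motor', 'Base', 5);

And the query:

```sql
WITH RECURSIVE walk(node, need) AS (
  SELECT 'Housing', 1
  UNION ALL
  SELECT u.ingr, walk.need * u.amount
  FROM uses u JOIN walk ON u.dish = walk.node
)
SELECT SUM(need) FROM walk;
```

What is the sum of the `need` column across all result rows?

30

Base: (Housing, need=1).
Iteration 1: components of {Housing} -> Bracket = 1*4 = 4, Seal = 1*1 = 1.
Iteration 2: components of {Bracket,Seal} -> Motor = 1*4 = 4.
Iteration 3: components of {Motor} -> Base = 4*5 = 20.
Iteration 4: no further components; recursion stops.
SUM(need) = 1 + 1 + 4 + 4 + 20 = 30.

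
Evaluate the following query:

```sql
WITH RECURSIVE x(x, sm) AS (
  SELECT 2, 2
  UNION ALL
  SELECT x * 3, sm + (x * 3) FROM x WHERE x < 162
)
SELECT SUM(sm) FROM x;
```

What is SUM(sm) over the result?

358

Base: x=2, sm=2.
Iteration 1: 2 < 162 holds -> x = 2 * 3 = 6, sm = 2 + 6 = 8.
Iteration 2: 6 < 162 holds -> x = 6 * 3 = 18, sm = 8 + 18 = 26.
Iteration 3: 18 < 162 holds -> x = 18 * 3 = 54, sm = 26 + 54 = 80.
Iteration 4: 54 < 162 holds -> x = 54 * 3 = 162, sm = 80 + 162 = 242.
Iteration 5: 162 < 162 fails; recursion stops.
SUM(sm) = 2 + 8 + 26 + 80 + 242 = 358.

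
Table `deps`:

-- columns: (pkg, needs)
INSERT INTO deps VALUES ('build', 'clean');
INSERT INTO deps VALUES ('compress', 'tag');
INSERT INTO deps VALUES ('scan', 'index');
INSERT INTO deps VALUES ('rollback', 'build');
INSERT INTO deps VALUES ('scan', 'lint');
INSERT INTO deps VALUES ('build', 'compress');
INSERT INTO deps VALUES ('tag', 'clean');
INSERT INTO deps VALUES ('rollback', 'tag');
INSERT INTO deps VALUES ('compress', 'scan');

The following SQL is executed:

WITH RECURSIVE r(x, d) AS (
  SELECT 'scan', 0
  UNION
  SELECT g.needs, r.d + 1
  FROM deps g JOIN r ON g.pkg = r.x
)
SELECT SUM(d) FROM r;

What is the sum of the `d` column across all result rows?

2

Base: (scan, d=0).
Iteration 1: edges from {scan} -> (index, d=1), (lint, d=1).
Iteration 2: no outgoing edges from {index,lint}; recursion stops.
SUM(d) = 0 + 1 + 1 = 2.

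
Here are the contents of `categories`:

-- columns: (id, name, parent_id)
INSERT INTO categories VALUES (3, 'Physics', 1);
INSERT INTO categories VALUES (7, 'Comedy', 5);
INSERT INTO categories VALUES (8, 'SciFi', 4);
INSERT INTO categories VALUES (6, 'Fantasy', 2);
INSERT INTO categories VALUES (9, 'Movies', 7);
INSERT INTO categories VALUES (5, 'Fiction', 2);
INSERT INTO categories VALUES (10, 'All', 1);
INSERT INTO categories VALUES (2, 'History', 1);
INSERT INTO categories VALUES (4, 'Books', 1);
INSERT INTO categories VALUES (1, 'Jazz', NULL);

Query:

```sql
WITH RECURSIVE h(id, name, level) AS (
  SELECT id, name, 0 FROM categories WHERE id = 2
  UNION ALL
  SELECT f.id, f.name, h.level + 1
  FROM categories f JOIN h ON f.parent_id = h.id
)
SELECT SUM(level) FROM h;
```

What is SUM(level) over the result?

7

Base: id=2 (History) at level 0.
Iteration 1: rows with parent_id in {2} -> Fiction (id 5, level 1), Fantasy (id 6, level 1).
Iteration 2: rows with parent_id in {5,6} -> Comedy (id 7, level 2).
Iteration 3: rows with parent_id in {7} -> Movies (id 9, level 3).
Iteration 4: no rows with parent_id in {9}; recursion stops.
SUM(level) = 0 + 1 + 1 + 2 + 3 = 7.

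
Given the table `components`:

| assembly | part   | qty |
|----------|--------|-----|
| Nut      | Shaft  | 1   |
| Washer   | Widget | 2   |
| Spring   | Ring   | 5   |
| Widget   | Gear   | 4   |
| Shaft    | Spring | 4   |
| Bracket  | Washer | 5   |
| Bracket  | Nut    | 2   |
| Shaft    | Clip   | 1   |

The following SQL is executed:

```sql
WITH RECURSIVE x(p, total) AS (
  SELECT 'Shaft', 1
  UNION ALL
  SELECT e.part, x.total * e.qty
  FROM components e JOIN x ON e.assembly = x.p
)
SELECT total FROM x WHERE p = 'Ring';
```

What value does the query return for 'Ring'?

Base: (Shaft, total=1).
Iteration 1: components of {Shaft} -> Clip = 1*1 = 1, Spring = 1*4 = 4.
Iteration 2: components of {Clip,Spring} -> Ring = 4*5 = 20.
Iteration 3: no further components; recursion stops.

20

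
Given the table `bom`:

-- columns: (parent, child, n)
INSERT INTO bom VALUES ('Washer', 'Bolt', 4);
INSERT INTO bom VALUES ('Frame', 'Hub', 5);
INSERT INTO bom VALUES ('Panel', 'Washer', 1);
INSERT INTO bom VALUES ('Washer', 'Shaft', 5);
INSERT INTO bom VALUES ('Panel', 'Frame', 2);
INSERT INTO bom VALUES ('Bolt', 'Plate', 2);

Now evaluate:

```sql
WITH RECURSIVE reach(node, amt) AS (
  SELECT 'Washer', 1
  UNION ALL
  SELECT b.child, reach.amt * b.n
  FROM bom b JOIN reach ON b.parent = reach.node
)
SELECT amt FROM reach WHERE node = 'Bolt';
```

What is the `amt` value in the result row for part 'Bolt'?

4

Base: (Washer, amt=1).
Iteration 1: components of {Washer} -> Bolt = 1*4 = 4, Shaft = 1*5 = 5.
Iteration 2: components of {Bolt,Shaft} -> Plate = 4*2 = 8.
Iteration 3: no further components; recursion stops.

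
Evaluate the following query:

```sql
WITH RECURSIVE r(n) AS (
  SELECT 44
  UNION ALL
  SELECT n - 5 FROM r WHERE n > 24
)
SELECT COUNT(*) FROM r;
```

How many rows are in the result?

Base: n=44.
Iteration 1: 44 > 24 holds -> n = 44 - 5 = 39.
Iteration 2: 39 > 24 holds -> n = 39 - 5 = 34.
Iteration 3: 34 > 24 holds -> n = 34 - 5 = 29.
Iteration 4: 29 > 24 holds -> n = 29 - 5 = 24.
Iteration 5: 24 > 24 fails; recursion stops.
Total rows emitted: 5.

5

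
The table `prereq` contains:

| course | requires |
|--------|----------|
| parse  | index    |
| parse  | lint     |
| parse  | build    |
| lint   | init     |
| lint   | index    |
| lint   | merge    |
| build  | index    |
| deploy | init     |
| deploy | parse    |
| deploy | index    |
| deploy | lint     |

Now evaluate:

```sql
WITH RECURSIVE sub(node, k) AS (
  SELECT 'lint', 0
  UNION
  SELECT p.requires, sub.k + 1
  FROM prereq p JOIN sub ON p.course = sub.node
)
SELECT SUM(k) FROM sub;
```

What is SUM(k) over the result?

3

Base: (lint, k=0).
Iteration 1: edges from {lint} -> (index, k=1), (init, k=1), (merge, k=1).
Iteration 2: no outgoing edges from {index,init,merge}; recursion stops.
SUM(k) = 0 + 1 + 1 + 1 = 3.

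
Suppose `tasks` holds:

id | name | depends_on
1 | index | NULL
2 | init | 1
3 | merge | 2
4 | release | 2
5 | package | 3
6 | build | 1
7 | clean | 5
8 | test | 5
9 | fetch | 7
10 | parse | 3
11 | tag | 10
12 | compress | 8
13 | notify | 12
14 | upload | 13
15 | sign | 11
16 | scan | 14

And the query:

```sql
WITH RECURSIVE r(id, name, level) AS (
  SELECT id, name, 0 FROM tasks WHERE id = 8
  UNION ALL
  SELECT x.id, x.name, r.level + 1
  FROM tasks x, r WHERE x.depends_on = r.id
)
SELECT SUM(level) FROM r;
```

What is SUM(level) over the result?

10

Base: id=8 (test) at level 0.
Iteration 1: rows with depends_on in {8} -> compress (id 12, level 1).
Iteration 2: rows with depends_on in {12} -> notify (id 13, level 2).
Iteration 3: rows with depends_on in {13} -> upload (id 14, level 3).
Iteration 4: rows with depends_on in {14} -> scan (id 16, level 4).
Iteration 5: no rows with depends_on in {16}; recursion stops.
SUM(level) = 0 + 1 + 2 + 3 + 4 = 10.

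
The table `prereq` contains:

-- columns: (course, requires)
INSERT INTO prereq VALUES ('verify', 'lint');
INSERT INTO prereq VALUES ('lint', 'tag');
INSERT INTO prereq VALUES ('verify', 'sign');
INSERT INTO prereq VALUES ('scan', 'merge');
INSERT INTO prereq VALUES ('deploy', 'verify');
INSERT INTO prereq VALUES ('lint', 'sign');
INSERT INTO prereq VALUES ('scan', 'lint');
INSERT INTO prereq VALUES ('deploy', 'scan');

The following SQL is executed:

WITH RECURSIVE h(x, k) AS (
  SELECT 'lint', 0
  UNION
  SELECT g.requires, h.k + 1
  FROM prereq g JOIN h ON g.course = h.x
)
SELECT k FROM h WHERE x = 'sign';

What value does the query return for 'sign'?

1

Base: (lint, k=0).
Iteration 1: edges from {lint} -> (sign, k=1), (tag, k=1).
Iteration 2: no outgoing edges from {sign,tag}; recursion stops.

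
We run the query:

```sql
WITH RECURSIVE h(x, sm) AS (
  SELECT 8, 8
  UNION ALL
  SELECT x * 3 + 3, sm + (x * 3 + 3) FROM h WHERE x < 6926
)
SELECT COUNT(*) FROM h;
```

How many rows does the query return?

Base: x=8, sm=8.
Iteration 1: 8 < 6926 holds -> x = 8 * 3 + 3 = 27, sm = 8 + 27 = 35.
Iteration 2: 27 < 6926 holds -> x = 27 * 3 + 3 = 84, sm = 35 + 84 = 119.
Iteration 3: 84 < 6926 holds -> x = 84 * 3 + 3 = 255, sm = 119 + 255 = 374.
Iteration 4: 255 < 6926 holds -> x = 255 * 3 + 3 = 768, sm = 374 + 768 = 1142.
Iteration 5: 768 < 6926 holds -> x = 768 * 3 + 3 = 2307, sm = 1142 + 2307 = 3449.
Iteration 6: 2307 < 6926 holds -> x = 2307 * 3 + 3 = 6924, sm = 3449 + 6924 = 10373.
Iteration 7: 6924 < 6926 holds -> x = 6924 * 3 + 3 = 20775, sm = 10373 + 20775 = 31148.
Iteration 8: 20775 < 6926 fails; recursion stops.
Total rows emitted: 8.

8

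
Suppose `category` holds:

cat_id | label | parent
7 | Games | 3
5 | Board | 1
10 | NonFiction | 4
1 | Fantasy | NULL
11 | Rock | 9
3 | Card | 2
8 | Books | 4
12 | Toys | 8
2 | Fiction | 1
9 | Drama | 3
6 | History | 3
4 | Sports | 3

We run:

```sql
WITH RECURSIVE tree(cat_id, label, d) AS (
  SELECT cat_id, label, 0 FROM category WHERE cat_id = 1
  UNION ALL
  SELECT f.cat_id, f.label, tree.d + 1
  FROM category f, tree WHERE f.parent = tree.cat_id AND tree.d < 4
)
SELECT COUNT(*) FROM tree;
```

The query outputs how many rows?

Base: cat_id=1 (Fantasy) at d 0.
Iteration 1: rows with parent in {1} -> Fiction (id 2, d 1), Board (id 5, d 1).
Iteration 2: rows with parent in {2,5} -> Card (id 3, d 2).
Iteration 3: rows with parent in {3} -> Sports (id 4, d 3), History (id 6, d 3), Games (id 7, d 3), Drama (id 9, d 3).
Iteration 4: rows with parent in {4,6,7,9} -> Books (id 8, d 4), NonFiction (id 10, d 4), Rock (id 11, d 4).
Iteration 5: d < 4 fails for all current rows; recursion stops.
Total rows emitted: 11.

11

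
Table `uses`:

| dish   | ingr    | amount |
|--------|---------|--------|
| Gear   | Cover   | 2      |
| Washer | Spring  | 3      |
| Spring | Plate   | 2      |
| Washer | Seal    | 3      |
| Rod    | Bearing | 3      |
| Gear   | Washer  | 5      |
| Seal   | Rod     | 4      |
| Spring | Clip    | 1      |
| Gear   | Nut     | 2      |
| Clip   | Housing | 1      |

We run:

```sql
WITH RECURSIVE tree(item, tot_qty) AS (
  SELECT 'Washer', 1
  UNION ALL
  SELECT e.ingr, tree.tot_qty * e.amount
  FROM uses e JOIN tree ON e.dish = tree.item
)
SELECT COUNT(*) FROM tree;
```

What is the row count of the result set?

8

Base: (Washer, tot_qty=1).
Iteration 1: components of {Washer} -> Seal = 1*3 = 3, Spring = 1*3 = 3.
Iteration 2: components of {Seal,Spring} -> Clip = 3*1 = 3, Plate = 3*2 = 6, Rod = 3*4 = 12.
Iteration 3: components of {Clip,Plate,Rod} -> Bearing = 12*3 = 36, Housing = 3*1 = 3.
Iteration 4: no further components; recursion stops.
Total rows emitted: 8.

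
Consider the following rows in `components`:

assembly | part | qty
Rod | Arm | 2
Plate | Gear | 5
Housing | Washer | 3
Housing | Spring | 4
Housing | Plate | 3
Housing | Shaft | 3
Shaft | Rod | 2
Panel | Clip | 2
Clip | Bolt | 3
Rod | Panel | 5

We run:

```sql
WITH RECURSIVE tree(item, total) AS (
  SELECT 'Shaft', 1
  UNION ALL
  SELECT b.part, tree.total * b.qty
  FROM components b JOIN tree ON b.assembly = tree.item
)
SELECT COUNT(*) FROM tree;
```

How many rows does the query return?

Base: (Shaft, total=1).
Iteration 1: components of {Shaft} -> Rod = 1*2 = 2.
Iteration 2: components of {Rod} -> Arm = 2*2 = 4, Panel = 2*5 = 10.
Iteration 3: components of {Arm,Panel} -> Clip = 10*2 = 20.
Iteration 4: components of {Clip} -> Bolt = 20*3 = 60.
Iteration 5: no further components; recursion stops.
Total rows emitted: 6.

6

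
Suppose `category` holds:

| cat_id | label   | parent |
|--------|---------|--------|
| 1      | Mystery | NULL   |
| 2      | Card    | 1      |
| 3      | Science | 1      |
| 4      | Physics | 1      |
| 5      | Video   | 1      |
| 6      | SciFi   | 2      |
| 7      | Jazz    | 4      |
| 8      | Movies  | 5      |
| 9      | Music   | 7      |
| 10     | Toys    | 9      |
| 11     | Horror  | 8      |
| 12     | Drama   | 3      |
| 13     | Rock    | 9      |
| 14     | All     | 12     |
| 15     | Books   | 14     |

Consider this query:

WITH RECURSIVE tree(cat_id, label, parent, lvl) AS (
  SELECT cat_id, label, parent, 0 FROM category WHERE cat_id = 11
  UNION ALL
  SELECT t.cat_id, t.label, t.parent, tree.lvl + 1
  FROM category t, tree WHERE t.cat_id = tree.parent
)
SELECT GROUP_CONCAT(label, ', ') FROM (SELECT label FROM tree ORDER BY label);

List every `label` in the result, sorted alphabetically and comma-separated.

Horror, Movies, Mystery, Video

Base: cat_id=11 (Horror), parent=8, lvl 0.
Iteration 1: join on cat_id=8 -> Movies (id 8, parent=5, lvl 1).
Iteration 2: join on cat_id=5 -> Video (id 5, parent=1, lvl 2).
Iteration 3: join on cat_id=1 -> Mystery (id 1, parent=NULL, lvl 3).
Iteration 4: parent is NULL; no match; recursion stops.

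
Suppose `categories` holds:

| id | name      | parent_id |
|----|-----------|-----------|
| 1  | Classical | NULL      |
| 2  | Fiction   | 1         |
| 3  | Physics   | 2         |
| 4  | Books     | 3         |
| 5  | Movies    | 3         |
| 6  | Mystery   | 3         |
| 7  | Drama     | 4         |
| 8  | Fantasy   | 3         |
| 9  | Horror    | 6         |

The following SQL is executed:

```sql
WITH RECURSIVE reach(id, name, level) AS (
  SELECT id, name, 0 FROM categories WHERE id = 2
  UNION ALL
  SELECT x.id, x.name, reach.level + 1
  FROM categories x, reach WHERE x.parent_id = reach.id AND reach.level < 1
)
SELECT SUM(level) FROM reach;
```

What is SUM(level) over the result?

1

Base: id=2 (Fiction) at level 0.
Iteration 1: rows with parent_id in {2} -> Physics (id 3, level 1).
Iteration 2: level < 1 fails for all current rows; recursion stops.
SUM(level) = 0 + 1 = 1.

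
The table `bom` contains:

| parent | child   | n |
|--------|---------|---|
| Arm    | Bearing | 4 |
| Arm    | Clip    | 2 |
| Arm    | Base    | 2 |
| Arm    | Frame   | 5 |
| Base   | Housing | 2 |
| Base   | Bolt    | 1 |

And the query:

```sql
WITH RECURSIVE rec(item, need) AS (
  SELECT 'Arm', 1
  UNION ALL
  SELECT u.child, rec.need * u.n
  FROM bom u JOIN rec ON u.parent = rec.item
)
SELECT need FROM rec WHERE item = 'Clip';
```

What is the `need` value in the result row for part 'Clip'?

Base: (Arm, need=1).
Iteration 1: components of {Arm} -> Base = 1*2 = 2, Bearing = 1*4 = 4, Clip = 1*2 = 2, Frame = 1*5 = 5.
Iteration 2: components of {Base,Bearing,Clip,Frame} -> Bolt = 2*1 = 2, Housing = 2*2 = 4.
Iteration 3: no further components; recursion stops.

2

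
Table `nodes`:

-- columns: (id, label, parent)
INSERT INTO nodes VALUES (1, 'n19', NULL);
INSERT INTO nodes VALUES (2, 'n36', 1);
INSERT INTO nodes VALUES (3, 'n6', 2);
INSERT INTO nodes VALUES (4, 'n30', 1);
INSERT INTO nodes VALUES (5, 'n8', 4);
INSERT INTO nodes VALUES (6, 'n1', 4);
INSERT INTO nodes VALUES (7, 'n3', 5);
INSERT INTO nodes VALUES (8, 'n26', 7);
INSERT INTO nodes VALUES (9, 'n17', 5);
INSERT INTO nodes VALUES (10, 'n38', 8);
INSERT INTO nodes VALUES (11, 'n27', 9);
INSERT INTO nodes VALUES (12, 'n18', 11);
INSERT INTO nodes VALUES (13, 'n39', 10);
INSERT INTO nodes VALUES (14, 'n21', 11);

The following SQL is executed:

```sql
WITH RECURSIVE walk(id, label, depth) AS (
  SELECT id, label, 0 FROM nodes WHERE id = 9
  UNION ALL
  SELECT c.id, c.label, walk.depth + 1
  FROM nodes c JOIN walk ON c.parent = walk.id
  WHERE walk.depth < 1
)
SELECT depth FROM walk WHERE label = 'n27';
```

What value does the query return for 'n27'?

1

Base: id=9 (n17) at depth 0.
Iteration 1: rows with parent in {9} -> n27 (id 11, depth 1).
Iteration 2: depth < 1 fails for all current rows; recursion stops.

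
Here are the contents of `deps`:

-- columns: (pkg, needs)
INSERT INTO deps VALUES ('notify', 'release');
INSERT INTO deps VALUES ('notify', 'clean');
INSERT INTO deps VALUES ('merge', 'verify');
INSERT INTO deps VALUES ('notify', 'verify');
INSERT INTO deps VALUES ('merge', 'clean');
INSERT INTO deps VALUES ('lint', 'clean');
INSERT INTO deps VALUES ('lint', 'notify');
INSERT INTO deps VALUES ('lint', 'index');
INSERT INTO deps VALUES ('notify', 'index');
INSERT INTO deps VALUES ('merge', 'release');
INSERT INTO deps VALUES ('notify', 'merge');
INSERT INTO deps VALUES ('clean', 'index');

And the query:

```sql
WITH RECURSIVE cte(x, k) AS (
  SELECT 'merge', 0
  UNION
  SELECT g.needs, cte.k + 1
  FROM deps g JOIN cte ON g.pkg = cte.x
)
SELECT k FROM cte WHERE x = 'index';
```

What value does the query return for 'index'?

Base: (merge, k=0).
Iteration 1: edges from {merge} -> (clean, k=1), (release, k=1), (verify, k=1).
Iteration 2: edges from {clean,release,verify} -> (index, k=2).
Iteration 3: no outgoing edges from {index}; recursion stops.

2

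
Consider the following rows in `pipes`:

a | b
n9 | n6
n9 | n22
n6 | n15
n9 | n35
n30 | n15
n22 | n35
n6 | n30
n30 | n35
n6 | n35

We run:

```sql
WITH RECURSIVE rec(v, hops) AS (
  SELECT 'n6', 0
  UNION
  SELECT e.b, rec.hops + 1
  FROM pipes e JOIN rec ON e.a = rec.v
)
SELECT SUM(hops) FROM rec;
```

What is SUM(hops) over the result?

7

Base: (n6, hops=0).
Iteration 1: edges from {n6} -> (n15, hops=1), (n30, hops=1), (n35, hops=1).
Iteration 2: edges from {n15,n30,n35} -> (n15, hops=2), (n35, hops=2).
Iteration 3: no outgoing edges from {n15,n35}; recursion stops.
SUM(hops) = 0 + 1 + 1 + 1 + 2 + 2 = 7.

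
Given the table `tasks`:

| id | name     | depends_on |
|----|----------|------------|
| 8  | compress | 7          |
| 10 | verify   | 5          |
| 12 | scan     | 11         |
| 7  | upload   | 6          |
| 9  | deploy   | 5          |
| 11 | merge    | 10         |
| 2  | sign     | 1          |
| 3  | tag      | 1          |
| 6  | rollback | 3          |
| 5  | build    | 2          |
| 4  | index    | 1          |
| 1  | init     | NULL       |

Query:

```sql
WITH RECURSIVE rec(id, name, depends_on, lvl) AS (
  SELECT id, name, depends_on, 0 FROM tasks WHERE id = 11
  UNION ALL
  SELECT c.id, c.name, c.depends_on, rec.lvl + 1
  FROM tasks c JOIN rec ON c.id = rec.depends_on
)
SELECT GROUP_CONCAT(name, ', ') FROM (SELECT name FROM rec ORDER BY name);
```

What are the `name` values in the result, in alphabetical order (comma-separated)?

build, init, merge, sign, verify

Base: id=11 (merge), depends_on=10, lvl 0.
Iteration 1: join on id=10 -> verify (id 10, depends_on=5, lvl 1).
Iteration 2: join on id=5 -> build (id 5, depends_on=2, lvl 2).
Iteration 3: join on id=2 -> sign (id 2, depends_on=1, lvl 3).
Iteration 4: join on id=1 -> init (id 1, depends_on=NULL, lvl 4).
Iteration 5: depends_on is NULL; no match; recursion stops.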